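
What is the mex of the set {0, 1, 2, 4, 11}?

3

The values 0, 1, 2 are all present; 3 is the first non-negative integer missing from the set.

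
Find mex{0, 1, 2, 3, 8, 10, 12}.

The values 0, 1, 2, 3 are all present; 4 is the first non-negative integer missing from the set.

4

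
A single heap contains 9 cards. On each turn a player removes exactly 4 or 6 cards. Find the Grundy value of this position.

2

Compute g(0), g(1), … for moves {4, 6}:
k:     0  1  2  3  4  5  6  7  8  9
g(k):  0  0  0  0  1  1  1  1  2  2
So g(9) = 2.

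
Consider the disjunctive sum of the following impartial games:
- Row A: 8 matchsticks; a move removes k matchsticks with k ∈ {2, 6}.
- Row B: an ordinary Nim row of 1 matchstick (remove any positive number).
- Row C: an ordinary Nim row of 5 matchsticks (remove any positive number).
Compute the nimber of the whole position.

4

Build the Grundy sequence for row A with g(k) = mex{g(k−s) : s ∈ {2, 6}, s ≤ k}:
k:     0  1  2  3  4  5  6  7  8
g(k):  0  0  1  1  0  0  1  1  0
So g(8) = 0.
Row B is a plain Nim row of size 1, so its Grundy value is 1.
Row C is a plain Nim row of size 5, so its Grundy value is 5.
By the Sprague-Grundy theorem, the Grundy value of a sum of independent games is the XOR of the component values.
Combined value = 0 XOR 1 XOR 5 = 4.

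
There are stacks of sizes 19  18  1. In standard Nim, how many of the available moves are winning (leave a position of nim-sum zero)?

0

Bitwise XOR of the heap sizes:
  10011  (19)
  10010  (18)
  00001  (1)
  -----
  00000  (0)
The nim-sum is already 0, so every move leaves a nonzero nim-sum — there are no winning moves.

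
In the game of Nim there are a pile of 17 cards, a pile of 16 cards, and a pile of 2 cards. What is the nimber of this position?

3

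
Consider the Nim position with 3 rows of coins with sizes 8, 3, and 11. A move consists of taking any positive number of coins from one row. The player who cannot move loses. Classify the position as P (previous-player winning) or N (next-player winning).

Compute the nim-sum pairwise:
8 XOR 3 = 11
11 XOR 11 = 0
The nim-sum is 0, so this is a P-position: the player to move is in a losing position under optimal play.

P-position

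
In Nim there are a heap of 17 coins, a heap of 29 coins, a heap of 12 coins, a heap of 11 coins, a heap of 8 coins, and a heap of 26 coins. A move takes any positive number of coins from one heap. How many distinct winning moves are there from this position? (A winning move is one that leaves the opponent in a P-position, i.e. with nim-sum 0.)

Compute the nim-sum pairwise:
17 XOR 29 = 12
12 XOR 12 = 0
0 XOR 11 = 11
11 XOR 8 = 3
3 XOR 26 = 25
The overall nim-sum is X = 25. A heap of size p has a winning move iff p XOR X < p (reduce it to p XOR X).
  17: 17 XOR 25 = 8 < 17 — winning move (to 8).
  29: 29 XOR 25 = 4 < 29 — winning move (to 4).
  12: 12 XOR 25 = 21 ≥ 12 — no move.
  11: 11 XOR 25 = 18 ≥ 11 — no move.
  8: 8 XOR 25 = 17 ≥ 8 — no move.
  26: 26 XOR 25 = 3 < 26 — winning move (to 3).
That gives 3 winning moves.

3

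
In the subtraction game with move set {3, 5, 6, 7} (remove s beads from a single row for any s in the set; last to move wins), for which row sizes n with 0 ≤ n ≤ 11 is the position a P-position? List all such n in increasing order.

Build the Grundy sequence with g(k) = mex{g(k−s) : s ∈ {3, 5, 6, 7}, s ≤ k}:
g(0) = mex{} = 0
g(1) = mex{} = 0
g(2) = mex{} = 0
g(3) = mex{0} = 1
g(4) = mex{0} = 1
g(5) = mex{0} = 1
g(6) = mex{0,1} = 2
g(7) = mex{0,1} = 2
g(8) = mex{0,1} = 2
g(9) = mex{0,1,2} = 3
g(10) = mex{1,2} = 0
g(11) = mex{1,2} = 0
The P-positions (g = 0) in 0..11 are 0, 1, 2, 10, 11.

0, 1, 2, 10, 11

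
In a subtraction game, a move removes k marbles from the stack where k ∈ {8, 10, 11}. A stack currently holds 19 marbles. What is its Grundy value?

0

Compute g(0), g(1), … for moves {8, 10, 11}:
k:     0  1  2  3  4  5  6  7  8  9 10 11 12 13 14 15 16 17 18 19
g(k):  0  0  0  0  0  0  0  0  1  1  1  1  1  1  1  1  2  2  2  0
So g(19) = 0.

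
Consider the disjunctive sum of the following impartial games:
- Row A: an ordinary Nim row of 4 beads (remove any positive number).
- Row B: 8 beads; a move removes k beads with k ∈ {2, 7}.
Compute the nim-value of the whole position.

Row A is a plain Nim row of size 4, so its Grundy value is 4.
For row B, compute g(0), g(1), … with moves {2, 7}:
g(0) = mex{} = 0
g(1) = mex{} = 0
g(2) = mex{0} = 1
g(3) = mex{0} = 1
g(4) = mex{1} = 0
g(5) = mex{1} = 0
g(6) = mex{0} = 1
g(7) = mex{0} = 1
g(8) = mex{0,1} = 2
So g(8) = 2.
The value of a disjunctive sum is the nim-sum of the parts.
Combined value = 4 XOR 2 = 6.

6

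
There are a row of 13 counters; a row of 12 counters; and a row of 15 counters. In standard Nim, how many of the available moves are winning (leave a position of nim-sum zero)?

3

Nim-sum: 13 XOR 12 XOR 15 = 14.
The overall nim-sum is X = 14. A row of size p has a winning move iff p XOR X < p (reduce it to p XOR X).
  13: 13 XOR 14 = 3 < 13 — winning move (to 3).
  12: 12 XOR 14 = 2 < 12 — winning move (to 2).
  15: 15 XOR 14 = 1 < 15 — winning move (to 1).
That gives 3 winning moves.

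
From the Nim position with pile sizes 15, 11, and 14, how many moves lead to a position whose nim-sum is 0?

3

Compute the nim-sum pairwise:
15 XOR 11 = 4
4 XOR 14 = 10
The overall nim-sum is X = 10. A pile of size p has a winning move iff p XOR X < p (reduce it to p XOR X).
  15: 15 XOR 10 = 5 < 15 — winning move (to 5).
  11: 11 XOR 10 = 1 < 11 — winning move (to 1).
  14: 14 XOR 10 = 4 < 14 — winning move (to 4).
That gives 3 winning moves.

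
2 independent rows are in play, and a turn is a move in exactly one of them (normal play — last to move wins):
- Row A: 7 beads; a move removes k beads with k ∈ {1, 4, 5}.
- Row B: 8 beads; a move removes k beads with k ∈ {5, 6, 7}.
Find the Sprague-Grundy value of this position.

For row A, compute g(0), g(1), … with moves {1, 4, 5}:
k:     0  1  2  3  4  5  6  7
g(k):  0  1  0  1  2  3  2  3
So g(7) = 3.
Grundy values for row B (subtraction set {5, 6, 7}):
k:     0  1  2  3  4  5  6  7  8
g(k):  0  0  0  0  0  1  1  1  1
So g(8) = 1.
The value of a disjunctive sum is the nim-sum of the parts.
Combined value = 3 ⊕ 1 = 2.

2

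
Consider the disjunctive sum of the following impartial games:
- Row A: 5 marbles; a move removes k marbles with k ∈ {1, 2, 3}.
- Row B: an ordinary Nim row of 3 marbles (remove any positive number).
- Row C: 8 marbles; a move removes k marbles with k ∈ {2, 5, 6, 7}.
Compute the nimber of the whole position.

For row A, compute g(0), g(1), … with moves {1, 2, 3}:
k:     0  1  2  3  4  5
g(k):  0  1  2  3  0  1
So g(5) = 1.
Row B is a plain Nim row of size 3, so its Grundy value is 3.
Build the Grundy sequence for row C with g(k) = mex{g(k−s) : s ∈ {2, 5, 6, 7}, s ≤ k}:
k:     0  1  2  3  4  5  6  7  8
g(k):  0  0  1  1  0  2  1  3  2
So g(8) = 2.
By the Sprague-Grundy theorem, the Grundy value of a sum of independent games is the XOR of the component values.
Combined value = 1 ⊕ 3 ⊕ 2 = 0.

0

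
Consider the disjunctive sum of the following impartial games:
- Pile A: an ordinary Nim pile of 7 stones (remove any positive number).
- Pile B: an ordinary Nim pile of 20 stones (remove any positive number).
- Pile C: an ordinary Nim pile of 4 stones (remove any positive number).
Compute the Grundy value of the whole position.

Pile A is a plain Nim pile of size 7, so its Grundy value is 7.
Pile B is a plain Nim pile of size 20, so its Grundy value is 20.
Pile C is a plain Nim pile of size 4, so its Grundy value is 4.
By the Sprague-Grundy theorem, the Grundy value of a sum of independent games is the XOR of the component values.
Combined value = 7 XOR 20 XOR 4 = 23.

23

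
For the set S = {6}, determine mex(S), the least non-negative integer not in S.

0

0 is not in the set, so the mex is 0.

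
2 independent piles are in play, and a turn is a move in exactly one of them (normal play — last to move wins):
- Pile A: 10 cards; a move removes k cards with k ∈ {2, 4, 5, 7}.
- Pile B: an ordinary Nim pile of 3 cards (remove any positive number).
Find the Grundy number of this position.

3

Build the Grundy sequence for pile A with g(k) = mex{g(k−s) : s ∈ {2, 4, 5, 7}, s ≤ k}:
k:     0  1  2  3  4  5  6  7  8  9 10
g(k):  0  0  1  1  2  2  3  3  4  0  0
So g(10) = 0.
Pile B is a plain Nim pile of size 3, so its Grundy value is 3.
By the Sprague-Grundy theorem, the Grundy value of a sum of independent games is the XOR of the component values.
Combined value = 0 XOR 3 = 3.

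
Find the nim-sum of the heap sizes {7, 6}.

1

Compute the nim-sum pairwise:
7 ^ 6 = 1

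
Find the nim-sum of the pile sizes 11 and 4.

15

Compute the nim-sum pairwise:
11 XOR 4 = 15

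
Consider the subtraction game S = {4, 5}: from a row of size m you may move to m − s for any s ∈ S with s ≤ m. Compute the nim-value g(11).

Grundy values for subtraction set {4, 5}:
g(0) = mex{} = 0
g(1) = mex{} = 0
g(2) = mex{} = 0
g(3) = mex{} = 0
g(4) = mex{0} = 1
g(5) = mex{0} = 1
g(6) = mex{0} = 1
g(7) = mex{0} = 1
g(8) = mex{0,1} = 2
g(9) = mex{1} = 0
g(10) = mex{1} = 0
g(11) = mex{1} = 0
So g(11) = 0.

0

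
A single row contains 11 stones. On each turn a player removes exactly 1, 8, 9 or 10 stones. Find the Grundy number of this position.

Grundy values for subtraction set {1, 8, 9, 10}:
k:     0  1  2  3  4  5  6  7  8  9 10 11
g(k):  0  1  0  1  0  1  0  1  2  3  2  3
So g(11) = 3.

3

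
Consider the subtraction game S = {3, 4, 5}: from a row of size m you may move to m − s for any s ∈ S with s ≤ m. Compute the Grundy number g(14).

2

Build the Grundy sequence with g(k) = mex{g(k−s) : s ∈ {3, 4, 5}, s ≤ k}:
g(0) = mex{} = 0
g(1) = mex{} = 0
g(2) = mex{} = 0
g(3) = mex{0} = 1
g(4) = mex{0} = 1
g(5) = mex{0} = 1
g(6) = mex{0,1} = 2
g(7) = mex{0,1} = 2
g(8) = mex{1} = 0
g(9) = mex{1,2} = 0
g(10) = mex{1,2} = 0
g(11) = mex{0,2} = 1
g(12) = mex{0,2} = 1
g(13) = mex{0} = 1
g(14) = mex{0,1} = 2
So g(14) = 2.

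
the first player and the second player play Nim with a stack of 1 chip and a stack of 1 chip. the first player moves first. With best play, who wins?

Bitwise XOR of the heap sizes:
  1  (1)
  1  (1)
  -
  0  (0)
The nim-sum is 0, so this is a P-position: the player to move is in a losing position under optimal play; the first player is about to move from it and so loses — the second player wins.

the second player wins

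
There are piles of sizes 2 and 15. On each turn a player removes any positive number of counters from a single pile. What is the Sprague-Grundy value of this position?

13

Nim-sum: 2 XOR 15 = 13.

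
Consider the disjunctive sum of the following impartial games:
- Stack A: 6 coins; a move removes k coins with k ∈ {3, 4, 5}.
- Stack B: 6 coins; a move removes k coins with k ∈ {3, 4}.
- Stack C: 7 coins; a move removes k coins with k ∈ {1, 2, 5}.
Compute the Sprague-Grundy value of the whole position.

1

For stack A, compute g(0), g(1), … with moves {3, 4, 5}:
k:     0  1  2  3  4  5  6
g(k):  0  0  0  1  1  1  2
So g(6) = 2.
Build the Grundy sequence for stack B with g(k) = mex{g(k−s) : s ∈ {3, 4}, s ≤ k}:
k:     0  1  2  3  4  5  6
g(k):  0  0  0  1  1  1  2
So g(6) = 2.
Grundy values for stack C (subtraction set {1, 2, 5}):
g(0) = mex{} = 0
g(1) = mex{0} = 1
g(2) = mex{0,1} = 2
g(3) = mex{1,2} = 0
g(4) = mex{0,2} = 1
g(5) = mex{0,1} = 2
g(6) = mex{1,2} = 0
g(7) = mex{0,2} = 1
So g(7) = 1.
By the Sprague-Grundy theorem, the Grundy value of a sum of independent games is the XOR of the component values.
Combined value = 2 ⊕ 2 ⊕ 1 = 1.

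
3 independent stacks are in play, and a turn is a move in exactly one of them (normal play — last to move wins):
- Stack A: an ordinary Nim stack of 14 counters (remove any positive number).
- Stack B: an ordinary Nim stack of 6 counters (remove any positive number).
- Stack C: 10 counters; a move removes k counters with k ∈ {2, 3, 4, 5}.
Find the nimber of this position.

9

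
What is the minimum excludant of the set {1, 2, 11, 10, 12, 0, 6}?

3

The values 0, 1, 2 are all present; 3 is the first non-negative integer missing from the set.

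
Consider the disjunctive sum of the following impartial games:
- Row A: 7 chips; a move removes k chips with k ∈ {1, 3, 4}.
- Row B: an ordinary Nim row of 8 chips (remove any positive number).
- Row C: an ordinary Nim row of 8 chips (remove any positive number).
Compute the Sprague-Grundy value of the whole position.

Build the Grundy sequence for row A with g(k) = mex{g(k−s) : s ∈ {1, 3, 4}, s ≤ k}:
g(0) = mex{} = 0
g(1) = mex{0} = 1
g(2) = mex{1} = 0
g(3) = mex{0} = 1
g(4) = mex{0,1} = 2
g(5) = mex{0,1,2} = 3
g(6) = mex{0,1,3} = 2
g(7) = mex{1,2} = 0
So g(7) = 0.
Row B is a plain Nim row of size 8, so its Grundy value is 8.
Row C is a plain Nim row of size 8, so its Grundy value is 8.
By the Sprague-Grundy theorem, the Grundy value of a sum of independent games is the XOR of the component values.
Combined value = 0 ⊕ 8 ⊕ 8 = 0.

0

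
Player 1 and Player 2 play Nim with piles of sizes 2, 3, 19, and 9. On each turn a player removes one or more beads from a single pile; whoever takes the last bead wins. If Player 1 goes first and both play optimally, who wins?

Player 1 wins

Nim-sum: 2 ⊕ 3 ⊕ 19 ⊕ 9 = 27.
The nim-sum is 27 ≠ 0, so this is an N-position: the player to move can win; Player 1 has a winning move.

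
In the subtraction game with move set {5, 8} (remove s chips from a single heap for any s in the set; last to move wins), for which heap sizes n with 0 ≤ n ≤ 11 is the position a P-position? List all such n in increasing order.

0, 1, 2, 3, 4

Grundy values for subtraction set {5, 8}:
g(0) = mex{} = 0
g(1) = mex{} = 0
g(2) = mex{} = 0
g(3) = mex{} = 0
g(4) = mex{} = 0
g(5) = mex{0} = 1
g(6) = mex{0} = 1
g(7) = mex{0} = 1
g(8) = mex{0} = 1
g(9) = mex{0} = 1
g(10) = mex{0,1} = 2
g(11) = mex{0,1} = 2
The P-positions (g = 0) in 0..11 are 0, 1, 2, 3, 4.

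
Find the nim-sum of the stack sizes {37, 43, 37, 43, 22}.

22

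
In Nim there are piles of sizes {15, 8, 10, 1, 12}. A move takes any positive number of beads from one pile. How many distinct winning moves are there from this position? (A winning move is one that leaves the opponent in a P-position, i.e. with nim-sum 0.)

0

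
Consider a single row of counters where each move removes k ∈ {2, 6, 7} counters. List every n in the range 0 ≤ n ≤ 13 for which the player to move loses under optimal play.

0, 1, 4, 5, 9, 13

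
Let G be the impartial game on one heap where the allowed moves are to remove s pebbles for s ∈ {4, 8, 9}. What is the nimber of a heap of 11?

Build the Grundy sequence with g(k) = mex{g(k−s) : s ∈ {4, 8, 9}, s ≤ k}:
g(0) = mex{} = 0
g(1) = mex{} = 0
g(2) = mex{} = 0
g(3) = mex{} = 0
g(4) = mex{0} = 1
g(5) = mex{0} = 1
g(6) = mex{0} = 1
g(7) = mex{0} = 1
g(8) = mex{0,1} = 2
g(9) = mex{0,1} = 2
g(10) = mex{0,1} = 2
g(11) = mex{0,1} = 2
So g(11) = 2.

2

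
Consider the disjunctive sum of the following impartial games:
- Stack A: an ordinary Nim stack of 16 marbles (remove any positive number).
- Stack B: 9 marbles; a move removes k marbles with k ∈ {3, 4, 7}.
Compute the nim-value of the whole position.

19

Stack A is a plain Nim stack of size 16, so its Grundy value is 16.
For stack B, compute g(0), g(1), … with moves {3, 4, 7}:
k:     0  1  2  3  4  5  6  7  8  9
g(k):  0  0  0  1  1  1  2  2  2  3
So g(9) = 3.
The value of a disjunctive sum is the nim-sum of the parts.
Combined value = 16 XOR 3 = 19.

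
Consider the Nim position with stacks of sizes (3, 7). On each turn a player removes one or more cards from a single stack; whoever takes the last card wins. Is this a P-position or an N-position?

Nim-sum: 3 ^ 7 = 4.
The nim-sum is 4 ≠ 0, so this is an N-position: the player to move can win.

N-position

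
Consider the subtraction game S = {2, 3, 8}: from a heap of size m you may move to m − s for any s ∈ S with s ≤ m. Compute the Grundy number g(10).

0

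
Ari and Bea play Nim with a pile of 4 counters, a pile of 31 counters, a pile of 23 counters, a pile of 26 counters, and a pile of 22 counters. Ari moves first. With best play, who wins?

Bea wins

Nim-sum: 4 ^ 31 ^ 23 ^ 26 ^ 22 = 0.
The nim-sum is 0, so this is a P-position: the player to move is in a losing position under optimal play; Ari is about to move from it and so loses — Bea wins.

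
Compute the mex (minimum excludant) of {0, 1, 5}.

2

The values 0, 1 are all present; 2 is the first non-negative integer missing from the set.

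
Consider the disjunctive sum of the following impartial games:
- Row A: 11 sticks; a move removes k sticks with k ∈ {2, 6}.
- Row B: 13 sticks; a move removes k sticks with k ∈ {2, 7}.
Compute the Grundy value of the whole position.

For row A, compute g(0), g(1), … with moves {2, 6}:
g(0) = mex{} = 0
g(1) = mex{} = 0
g(2) = mex{0} = 1
g(3) = mex{0} = 1
g(4) = mex{1} = 0
g(5) = mex{1} = 0
g(6) = mex{0} = 1
g(7) = mex{0} = 1
g(8) = mex{1} = 0
g(9) = mex{1} = 0
g(10) = mex{0} = 1
g(11) = mex{0} = 1
So g(11) = 1.
Build the Grundy sequence for row B with g(k) = mex{g(k−s) : s ∈ {2, 7}, s ≤ k}:
k:     0  1  2  3  4  5  6  7  8  9 10 11 12 13
g(k):  0  0  1  1  0  0  1  1  2  0  0  1  1  0
So g(13) = 0.
By the Sprague-Grundy theorem, the Grundy value of a sum of independent games is the XOR of the component values.
Combined value = 1 XOR 0 = 1.

1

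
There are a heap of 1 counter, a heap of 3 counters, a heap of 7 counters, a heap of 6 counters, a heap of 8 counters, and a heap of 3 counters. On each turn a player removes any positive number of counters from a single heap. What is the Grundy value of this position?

Compute the nim-sum pairwise:
1 ⊕ 3 = 2
2 ⊕ 7 = 5
5 ⊕ 6 = 3
3 ⊕ 8 = 11
11 ⊕ 3 = 8

8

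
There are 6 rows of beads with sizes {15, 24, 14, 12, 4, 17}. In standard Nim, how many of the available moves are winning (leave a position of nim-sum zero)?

Nim-sum: 15 ^ 24 ^ 14 ^ 12 ^ 4 ^ 17 = 0.
The nim-sum is already 0, so every move leaves a nonzero nim-sum — there are no winning moves.

0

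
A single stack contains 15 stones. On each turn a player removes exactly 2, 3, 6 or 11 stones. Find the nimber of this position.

Compute g(0), g(1), … for moves {2, 3, 6, 11}:
k:     0  1  2  3  4  5  6  7  8  9 10 11 12 13 14 15
g(k):  0  0  1  1  2  0  3  1  2  0  0  1  1  2  0  3
So g(15) = 3.

3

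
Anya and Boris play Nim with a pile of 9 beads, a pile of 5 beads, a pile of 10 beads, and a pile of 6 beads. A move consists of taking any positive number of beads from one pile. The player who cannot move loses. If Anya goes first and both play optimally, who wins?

Bitwise XOR of the heap sizes:
  1001  (9)
  0101  (5)
  1010  (10)
  0110  (6)
  ----
  0000  (0)
The nim-sum is 0, so this is a P-position: the player to move is in a losing position under optimal play; Anya is about to move from it and so loses — Boris wins.

Boris wins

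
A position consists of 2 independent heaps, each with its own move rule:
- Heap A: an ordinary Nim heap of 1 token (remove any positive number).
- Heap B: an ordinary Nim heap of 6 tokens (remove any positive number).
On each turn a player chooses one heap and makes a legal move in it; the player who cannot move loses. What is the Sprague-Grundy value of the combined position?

Heap A is a plain Nim heap of size 1, so its Grundy value is 1.
Heap B is a plain Nim heap of size 6, so its Grundy value is 6.
By the Sprague-Grundy theorem, the Grundy value of a sum of independent games is the XOR of the component values.
Combined value = 1 XOR 6 = 7.

7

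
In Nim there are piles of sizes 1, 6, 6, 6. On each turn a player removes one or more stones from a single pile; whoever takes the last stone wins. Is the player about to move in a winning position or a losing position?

Compute the nim-sum pairwise:
1 ⊕ 6 = 7
7 ⊕ 6 = 1
1 ⊕ 6 = 7
The nim-sum is 7 ≠ 0, so this is an N-position: the player to move can win.

Winning position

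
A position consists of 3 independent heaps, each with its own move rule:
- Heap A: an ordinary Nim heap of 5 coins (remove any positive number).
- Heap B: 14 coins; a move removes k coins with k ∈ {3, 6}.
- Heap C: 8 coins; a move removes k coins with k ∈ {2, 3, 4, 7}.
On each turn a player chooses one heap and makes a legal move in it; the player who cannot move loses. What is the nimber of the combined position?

Heap A is a plain Nim heap of size 5, so its Grundy value is 5.
For heap B, compute g(0), g(1), … with moves {3, 6}:
k:     0  1  2  3  4  5  6  7  8  9 10 11 12 13 14
g(k):  0  0  0  1  1  1  2  2  2  0  0  0  1  1  1
So g(14) = 1.
Grundy values for heap C (subtraction set {2, 3, 4, 7}):
g(0) = mex{} = 0
g(1) = mex{} = 0
g(2) = mex{0} = 1
g(3) = mex{0} = 1
g(4) = mex{0,1} = 2
g(5) = mex{0,1} = 2
g(6) = mex{1,2} = 0
g(7) = mex{0,1,2} = 3
g(8) = mex{0,2} = 1
So g(8) = 1.
By the Sprague-Grundy theorem, the Grundy value of a sum of independent games is the XOR of the component values.
Combined value = 5 XOR 1 XOR 1 = 5.

5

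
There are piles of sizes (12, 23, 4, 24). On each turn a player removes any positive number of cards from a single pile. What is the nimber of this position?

In binary:
  01100  (12)
  10111  (23)
  00100  (4)
  11000  (24)
  -----
  00111  (7)

7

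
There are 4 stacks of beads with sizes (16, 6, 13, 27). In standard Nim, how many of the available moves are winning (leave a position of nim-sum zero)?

0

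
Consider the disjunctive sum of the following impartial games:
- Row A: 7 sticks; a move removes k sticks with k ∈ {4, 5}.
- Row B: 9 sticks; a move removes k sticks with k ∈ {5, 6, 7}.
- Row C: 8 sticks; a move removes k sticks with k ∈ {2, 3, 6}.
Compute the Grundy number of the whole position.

For row A, compute g(0), g(1), … with moves {4, 5}:
g(0) = mex{} = 0
g(1) = mex{} = 0
g(2) = mex{} = 0
g(3) = mex{} = 0
g(4) = mex{0} = 1
g(5) = mex{0} = 1
g(6) = mex{0} = 1
g(7) = mex{0} = 1
So g(7) = 1.
Build the Grundy sequence for row B with g(k) = mex{g(k−s) : s ∈ {5, 6, 7}, s ≤ k}:
k:     0  1  2  3  4  5  6  7  8  9
g(k):  0  0  0  0  0  1  1  1  1  1
So g(9) = 1.
Build the Grundy sequence for row C with g(k) = mex{g(k−s) : s ∈ {2, 3, 6}, s ≤ k}:
k:     0  1  2  3  4  5  6  7  8
g(k):  0  0  1  1  2  0  3  1  2
So g(8) = 2.
The value of a disjunctive sum is the nim-sum of the parts.
Combined value = 1 XOR 1 XOR 2 = 2.

2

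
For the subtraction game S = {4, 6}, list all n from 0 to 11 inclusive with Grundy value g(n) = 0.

0, 1, 2, 3, 10, 11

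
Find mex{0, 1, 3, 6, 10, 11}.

2

The values 0, 1 are all present; 2 is the first non-negative integer missing from the set.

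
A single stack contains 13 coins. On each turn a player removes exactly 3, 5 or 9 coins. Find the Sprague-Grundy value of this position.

2

Grundy values for subtraction set {3, 5, 9}:
k:     0  1  2  3  4  5  6  7  8  9 10 11 12 13
g(k):  0  0  0  1  1  1  2  2  0  3  3  1  0  2
So g(13) = 2.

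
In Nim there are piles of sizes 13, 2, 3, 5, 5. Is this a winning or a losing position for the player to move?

Winning position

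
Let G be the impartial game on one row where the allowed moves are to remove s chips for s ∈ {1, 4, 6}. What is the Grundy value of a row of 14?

2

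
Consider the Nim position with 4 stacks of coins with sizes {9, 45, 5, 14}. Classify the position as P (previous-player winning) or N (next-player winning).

In binary:
  001001  (9)
  101101  (45)
  000101  (5)
  001110  (14)
  ------
  101111  (47)
The nim-sum is 47 ≠ 0, so this is an N-position: the player to move can win.

N-position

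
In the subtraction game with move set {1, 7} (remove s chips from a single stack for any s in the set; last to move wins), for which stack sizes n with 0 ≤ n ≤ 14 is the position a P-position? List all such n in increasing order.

0, 2, 4, 6, 8, 10, 12, 14

Compute g(0), g(1), … for moves {1, 7}:
k:     0  1  2  3  4  5  6  7  8  9 10 11 12 13 14
g(k):  0  1  0  1  0  1  0  1  0  1  0  1  0  1  0
The P-positions (g = 0) in 0..14 are 0, 2, 4, 6, 8, 10, 12, 14.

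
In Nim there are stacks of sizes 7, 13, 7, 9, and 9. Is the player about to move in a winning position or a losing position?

Winning position

Nim-sum: 7 XOR 13 XOR 7 XOR 9 XOR 9 = 13.
The nim-sum is 13 ≠ 0, so this is an N-position: the player to move can win.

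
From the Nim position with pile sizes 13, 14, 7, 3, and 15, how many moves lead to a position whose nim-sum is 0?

Compute the nim-sum pairwise:
13 ⊕ 14 = 3
3 ⊕ 7 = 4
4 ⊕ 3 = 7
7 ⊕ 15 = 8
The overall nim-sum is X = 8. A pile of size p has a winning move iff p XOR X < p (reduce it to p XOR X).
  13: 13 XOR 8 = 5 < 13 — winning move (to 5).
  14: 14 XOR 8 = 6 < 14 — winning move (to 6).
  7: 7 XOR 8 = 15 ≥ 7 — no move.
  3: 3 XOR 8 = 11 ≥ 3 — no move.
  15: 15 XOR 8 = 7 < 15 — winning move (to 7).
That gives 3 winning moves.

3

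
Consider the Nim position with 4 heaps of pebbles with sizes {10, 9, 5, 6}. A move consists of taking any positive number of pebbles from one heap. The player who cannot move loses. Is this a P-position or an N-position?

P-position

Compute the nim-sum pairwise:
10 ^ 9 = 3
3 ^ 5 = 6
6 ^ 6 = 0
The nim-sum is 0, so this is a P-position: the player to move is in a losing position under optimal play.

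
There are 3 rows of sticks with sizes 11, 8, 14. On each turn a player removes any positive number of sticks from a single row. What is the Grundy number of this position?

Nim-sum: 11 XOR 8 XOR 14 = 13.

13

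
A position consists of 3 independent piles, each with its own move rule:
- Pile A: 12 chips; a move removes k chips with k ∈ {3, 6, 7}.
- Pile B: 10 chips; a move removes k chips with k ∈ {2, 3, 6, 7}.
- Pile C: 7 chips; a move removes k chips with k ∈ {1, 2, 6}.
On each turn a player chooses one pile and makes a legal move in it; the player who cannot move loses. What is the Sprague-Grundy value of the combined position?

0

Grundy values for pile A (subtraction set {3, 6, 7}):
k:     0  1  2  3  4  5  6  7  8  9 10 11 12
g(k):  0  0  0  1  1  1  2  2  2  3  0  0  0
So g(12) = 0.
For pile B, compute g(0), g(1), … with moves {2, 3, 6, 7}:
g(0) = mex{} = 0
g(1) = mex{} = 0
g(2) = mex{0} = 1
g(3) = mex{0} = 1
g(4) = mex{0,1} = 2
g(5) = mex{1} = 0
g(6) = mex{0,1,2} = 3
g(7) = mex{0,2} = 1
g(8) = mex{0,1,3} = 2
g(9) = mex{1,3} = 0
g(10) = mex{1,2} = 0
So g(10) = 0.
For pile C, compute g(0), g(1), … with moves {1, 2, 6}:
k:     0  1  2  3  4  5  6  7
g(k):  0  1  2  0  1  2  3  0
So g(7) = 0.
The value of a disjunctive sum is the nim-sum of the parts.
Combined value = 0 XOR 0 XOR 0 = 0.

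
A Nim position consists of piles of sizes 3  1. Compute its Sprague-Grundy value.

2

Compute the nim-sum pairwise:
3 XOR 1 = 2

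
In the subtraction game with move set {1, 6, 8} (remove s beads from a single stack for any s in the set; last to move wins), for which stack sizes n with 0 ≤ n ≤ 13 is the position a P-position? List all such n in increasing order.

0, 2, 4, 7, 9, 11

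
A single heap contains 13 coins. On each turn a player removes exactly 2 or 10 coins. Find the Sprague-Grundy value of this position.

Build the Grundy sequence with g(k) = mex{g(k−s) : s ∈ {2, 10}, s ≤ k}:
g(0) = mex{} = 0
g(1) = mex{} = 0
g(2) = mex{0} = 1
g(3) = mex{0} = 1
g(4) = mex{1} = 0
g(5) = mex{1} = 0
g(6) = mex{0} = 1
g(7) = mex{0} = 1
g(8) = mex{1} = 0
g(9) = mex{1} = 0
g(10) = mex{0} = 1
g(11) = mex{0} = 1
g(12) = mex{1} = 0
g(13) = mex{1} = 0
So g(13) = 0.

0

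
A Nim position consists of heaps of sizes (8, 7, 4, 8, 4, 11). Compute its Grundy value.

12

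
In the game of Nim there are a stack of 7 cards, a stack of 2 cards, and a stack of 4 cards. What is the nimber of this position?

1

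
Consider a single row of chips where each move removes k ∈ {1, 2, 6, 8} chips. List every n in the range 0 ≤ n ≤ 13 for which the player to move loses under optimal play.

0, 3, 7, 10

Build the Grundy sequence with g(k) = mex{g(k−s) : s ∈ {1, 2, 6, 8}, s ≤ k}:
k:     0  1  2  3  4  5  6  7  8  9 10 11 12 13
g(k):  0  1  2  0  1  2  3  0  1  2  0  1  2  3
The P-positions (g = 0) in 0..13 are 0, 3, 7, 10.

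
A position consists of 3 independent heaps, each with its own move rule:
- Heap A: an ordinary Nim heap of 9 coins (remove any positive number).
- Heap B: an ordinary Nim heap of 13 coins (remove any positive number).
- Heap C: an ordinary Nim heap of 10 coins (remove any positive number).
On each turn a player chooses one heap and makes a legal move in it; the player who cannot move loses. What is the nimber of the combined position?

14

Heap A is a plain Nim heap of size 9, so its Grundy value is 9.
Heap B is a plain Nim heap of size 13, so its Grundy value is 13.
Heap C is a plain Nim heap of size 10, so its Grundy value is 10.
The value of a disjunctive sum is the nim-sum of the parts.
Combined value = 9 ⊕ 13 ⊕ 10 = 14.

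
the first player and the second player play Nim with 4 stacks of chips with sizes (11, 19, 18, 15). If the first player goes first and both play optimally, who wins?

the first player wins

Compute the nim-sum pairwise:
11 XOR 19 = 24
24 XOR 18 = 10
10 XOR 15 = 5
The nim-sum is 5 ≠ 0, so this is an N-position: the player to move can win; the first player has a winning move.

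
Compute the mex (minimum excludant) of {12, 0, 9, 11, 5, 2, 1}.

The values 0, 1, 2 are all present; 3 is the first non-negative integer missing from the set.

3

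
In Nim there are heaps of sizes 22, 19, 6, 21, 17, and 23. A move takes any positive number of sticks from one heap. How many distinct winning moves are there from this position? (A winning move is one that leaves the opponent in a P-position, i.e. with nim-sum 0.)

In binary:
  10110  (22)
  10011  (19)
  00110  (6)
  10101  (21)
  10001  (17)
  10111  (23)
  -----
  10000  (16)
The overall nim-sum is X = 16. A heap of size p has a winning move iff p XOR X < p (reduce it to p XOR X).
  22: 22 XOR 16 = 6 < 22 — winning move (to 6).
  19: 19 XOR 16 = 3 < 19 — winning move (to 3).
  6: 6 XOR 16 = 22 ≥ 6 — no move.
  21: 21 XOR 16 = 5 < 21 — winning move (to 5).
  17: 17 XOR 16 = 1 < 17 — winning move (to 1).
  23: 23 XOR 16 = 7 < 23 — winning move (to 7).
That gives 5 winning moves.

5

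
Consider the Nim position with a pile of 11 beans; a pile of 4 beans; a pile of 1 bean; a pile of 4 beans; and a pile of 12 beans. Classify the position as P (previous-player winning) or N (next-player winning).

N-position

Nim-sum: 11 ⊕ 4 ⊕ 1 ⊕ 4 ⊕ 12 = 6.
The nim-sum is 6 ≠ 0, so this is an N-position: the player to move can win.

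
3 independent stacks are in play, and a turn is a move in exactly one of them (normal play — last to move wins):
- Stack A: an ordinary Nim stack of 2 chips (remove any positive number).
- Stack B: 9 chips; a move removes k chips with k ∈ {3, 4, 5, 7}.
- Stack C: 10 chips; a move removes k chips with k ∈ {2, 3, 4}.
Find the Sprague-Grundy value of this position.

3

Stack A is a plain Nim stack of size 2, so its Grundy value is 2.
Grundy values for stack B (subtraction set {3, 4, 5, 7}):
g(0) = mex{} = 0
g(1) = mex{} = 0
g(2) = mex{} = 0
g(3) = mex{0} = 1
g(4) = mex{0} = 1
g(5) = mex{0} = 1
g(6) = mex{0,1} = 2
g(7) = mex{0,1} = 2
g(8) = mex{0,1} = 2
g(9) = mex{0,1,2} = 3
So g(9) = 3.
Build the Grundy sequence for stack C with g(k) = mex{g(k−s) : s ∈ {2, 3, 4}, s ≤ k}:
k:     0  1  2  3  4  5  6  7  8  9 10
g(k):  0  0  1  1  2  2  0  0  1  1  2
So g(10) = 2.
By the Sprague-Grundy theorem, the Grundy value of a sum of independent games is the XOR of the component values.
Combined value = 2 ⊕ 3 ⊕ 2 = 3.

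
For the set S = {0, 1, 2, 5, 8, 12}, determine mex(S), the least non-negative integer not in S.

The values 0, 1, 2 are all present; 3 is the first non-negative integer missing from the set.

3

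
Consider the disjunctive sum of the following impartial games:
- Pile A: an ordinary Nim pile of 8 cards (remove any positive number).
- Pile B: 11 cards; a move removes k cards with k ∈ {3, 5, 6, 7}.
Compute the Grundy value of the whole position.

8

Pile A is a plain Nim pile of size 8, so its Grundy value is 8.
Grundy values for pile B (subtraction set {3, 5, 6, 7}):
k:     0  1  2  3  4  5  6  7  8  9 10 11
g(k):  0  0  0  1  1  1  2  2  2  3  0  0
So g(11) = 0.
By the Sprague-Grundy theorem, the Grundy value of a sum of independent games is the XOR of the component values.
Combined value = 8 XOR 0 = 8.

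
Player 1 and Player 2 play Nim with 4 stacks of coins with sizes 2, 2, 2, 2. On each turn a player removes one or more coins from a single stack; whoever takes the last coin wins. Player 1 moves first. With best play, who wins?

Player 2 wins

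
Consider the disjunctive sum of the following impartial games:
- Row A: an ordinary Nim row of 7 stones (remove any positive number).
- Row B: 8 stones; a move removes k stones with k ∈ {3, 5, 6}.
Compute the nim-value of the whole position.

Row A is a plain Nim row of size 7, so its Grundy value is 7.
Grundy values for row B (subtraction set {3, 5, 6}):
g(0) = mex{} = 0
g(1) = mex{} = 0
g(2) = mex{} = 0
g(3) = mex{0} = 1
g(4) = mex{0} = 1
g(5) = mex{0} = 1
g(6) = mex{0,1} = 2
g(7) = mex{0,1} = 2
g(8) = mex{0,1} = 2
So g(8) = 2.
By the Sprague-Grundy theorem, the Grundy value of a sum of independent games is the XOR of the component values.
Combined value = 7 ⊕ 2 = 5.

5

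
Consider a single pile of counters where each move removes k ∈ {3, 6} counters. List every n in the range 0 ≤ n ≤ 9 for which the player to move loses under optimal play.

Grundy values for subtraction set {3, 6}:
g(0) = mex{} = 0
g(1) = mex{} = 0
g(2) = mex{} = 0
g(3) = mex{0} = 1
g(4) = mex{0} = 1
g(5) = mex{0} = 1
g(6) = mex{0,1} = 2
g(7) = mex{0,1} = 2
g(8) = mex{0,1} = 2
g(9) = mex{1,2} = 0
The P-positions (g = 0) in 0..9 are 0, 1, 2, 9.

0, 1, 2, 9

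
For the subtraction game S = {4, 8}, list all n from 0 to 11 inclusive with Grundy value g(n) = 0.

Build the Grundy sequence with g(k) = mex{g(k−s) : s ∈ {4, 8}, s ≤ k}:
k:     0  1  2  3  4  5  6  7  8  9 10 11
g(k):  0  0  0  0  1  1  1  1  2  2  2  2
The P-positions (g = 0) in 0..11 are 0, 1, 2, 3.

0, 1, 2, 3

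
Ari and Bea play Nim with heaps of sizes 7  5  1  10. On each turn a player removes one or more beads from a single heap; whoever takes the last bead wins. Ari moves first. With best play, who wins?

Ari wins

Nim-sum: 7 ^ 5 ^ 1 ^ 10 = 9.
The nim-sum is 9 ≠ 0, so this is an N-position: the player to move can win; Ari has a winning move.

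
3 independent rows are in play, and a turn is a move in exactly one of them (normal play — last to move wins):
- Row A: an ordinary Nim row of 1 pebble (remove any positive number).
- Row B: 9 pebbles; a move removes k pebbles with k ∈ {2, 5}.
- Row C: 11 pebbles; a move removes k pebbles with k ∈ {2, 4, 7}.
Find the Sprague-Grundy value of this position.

Row A is a plain Nim row of size 1, so its Grundy value is 1.
For row B, compute g(0), g(1), … with moves {2, 5}:
k:     0  1  2  3  4  5  6  7  8  9
g(k):  0  0  1  1  0  2  1  0  0  1
So g(9) = 1.
For row C, compute g(0), g(1), … with moves {2, 4, 7}:
g(0) = mex{} = 0
g(1) = mex{} = 0
g(2) = mex{0} = 1
g(3) = mex{0} = 1
g(4) = mex{0,1} = 2
g(5) = mex{0,1} = 2
g(6) = mex{1,2} = 0
g(7) = mex{0,1,2} = 3
g(8) = mex{0,2} = 1
g(9) = mex{1,2,3} = 0
g(10) = mex{0,1} = 2
g(11) = mex{0,2,3} = 1
So g(11) = 1.
By the Sprague-Grundy theorem, the Grundy value of a sum of independent games is the XOR of the component values.
Combined value = 1 XOR 1 XOR 1 = 1.

1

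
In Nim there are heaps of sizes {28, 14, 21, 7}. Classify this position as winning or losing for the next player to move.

Nim-sum: 28 ^ 14 ^ 21 ^ 7 = 0.
The nim-sum is 0, so this is a P-position: the player to move is in a losing position under optimal play.

Losing position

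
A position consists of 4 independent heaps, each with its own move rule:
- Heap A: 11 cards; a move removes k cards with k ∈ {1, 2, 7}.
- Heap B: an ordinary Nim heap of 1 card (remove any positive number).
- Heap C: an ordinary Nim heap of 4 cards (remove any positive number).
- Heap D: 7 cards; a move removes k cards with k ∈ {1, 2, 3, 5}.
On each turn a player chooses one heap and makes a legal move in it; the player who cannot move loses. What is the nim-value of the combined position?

4

For heap A, compute g(0), g(1), … with moves {1, 2, 7}:
g(0) = mex{} = 0
g(1) = mex{0} = 1
g(2) = mex{0,1} = 2
g(3) = mex{1,2} = 0
g(4) = mex{0,2} = 1
g(5) = mex{0,1} = 2
g(6) = mex{1,2} = 0
g(7) = mex{0,2} = 1
g(8) = mex{0,1} = 2
g(9) = mex{1,2} = 0
g(10) = mex{0,2} = 1
g(11) = mex{0,1} = 2
So g(11) = 2.
Heap B is a plain Nim heap of size 1, so its Grundy value is 1.
Heap C is a plain Nim heap of size 4, so its Grundy value is 4.
Grundy values for heap D (subtraction set {1, 2, 3, 5}):
k:     0  1  2  3  4  5  6  7
g(k):  0  1  2  3  0  1  2  3
So g(7) = 3.
By the Sprague-Grundy theorem, the Grundy value of a sum of independent games is the XOR of the component values.
Combined value = 2 XOR 1 XOR 4 XOR 3 = 4.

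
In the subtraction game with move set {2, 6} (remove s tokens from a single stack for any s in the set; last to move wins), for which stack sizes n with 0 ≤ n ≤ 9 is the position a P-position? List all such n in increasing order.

0, 1, 4, 5, 8, 9

Build the Grundy sequence with g(k) = mex{g(k−s) : s ∈ {2, 6}, s ≤ k}:
k:     0  1  2  3  4  5  6  7  8  9
g(k):  0  0  1  1  0  0  1  1  0  0
The P-positions (g = 0) in 0..9 are 0, 1, 4, 5, 8, 9.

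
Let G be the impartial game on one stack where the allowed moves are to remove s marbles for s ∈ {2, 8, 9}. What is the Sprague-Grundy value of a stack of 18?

1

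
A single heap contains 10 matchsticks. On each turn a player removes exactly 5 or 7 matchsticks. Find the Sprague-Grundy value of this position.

2

Build the Grundy sequence with g(k) = mex{g(k−s) : s ∈ {5, 7}, s ≤ k}:
g(0) = mex{} = 0
g(1) = mex{} = 0
g(2) = mex{} = 0
g(3) = mex{} = 0
g(4) = mex{} = 0
g(5) = mex{0} = 1
g(6) = mex{0} = 1
g(7) = mex{0} = 1
g(8) = mex{0} = 1
g(9) = mex{0} = 1
g(10) = mex{0,1} = 2
So g(10) = 2.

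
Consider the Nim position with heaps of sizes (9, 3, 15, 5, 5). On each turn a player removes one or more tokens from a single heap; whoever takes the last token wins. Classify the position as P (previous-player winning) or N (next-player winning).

N-position

Write each in binary and XOR column by column:
  1001  (9)
  0011  (3)
  1111  (15)
  0101  (5)
  0101  (5)
  ----
  0101  (5)
The nim-sum is 5 ≠ 0, so this is an N-position: the player to move can win.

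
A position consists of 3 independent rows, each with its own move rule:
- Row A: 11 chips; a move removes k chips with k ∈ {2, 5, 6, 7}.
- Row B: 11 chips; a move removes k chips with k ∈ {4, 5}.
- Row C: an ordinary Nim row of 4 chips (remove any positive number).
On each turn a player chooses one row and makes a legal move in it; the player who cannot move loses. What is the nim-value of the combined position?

7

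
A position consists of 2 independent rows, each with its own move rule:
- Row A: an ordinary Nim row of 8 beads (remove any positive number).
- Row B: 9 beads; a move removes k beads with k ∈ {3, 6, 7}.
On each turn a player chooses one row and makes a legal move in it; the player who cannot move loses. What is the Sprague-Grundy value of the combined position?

11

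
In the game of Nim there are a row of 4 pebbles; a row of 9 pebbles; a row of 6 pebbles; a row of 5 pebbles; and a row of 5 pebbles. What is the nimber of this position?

11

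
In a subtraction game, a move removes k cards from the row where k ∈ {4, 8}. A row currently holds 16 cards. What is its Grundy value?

Compute g(0), g(1), … for moves {4, 8}:
k:     0  1  2  3  4  5  6  7  8  9 10 11 12 13 14 15 16
g(k):  0  0  0  0  1  1  1  1  2  2  2  2  0  0  0  0  1
So g(16) = 1.

1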